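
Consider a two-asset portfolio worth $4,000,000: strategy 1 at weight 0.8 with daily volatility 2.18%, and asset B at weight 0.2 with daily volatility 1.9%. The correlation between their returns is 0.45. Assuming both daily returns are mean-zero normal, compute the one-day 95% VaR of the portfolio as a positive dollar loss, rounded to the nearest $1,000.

σ_p² = 0.8²·2.18² + 0.2²·1.9² + 2·0.45·0.8·0.2·2.18·1.9 = 3.7824 (%²).
σ_p = √3.7824 = 1.945%.
At 95%, z = 1.645.
VaR = 1.645 × 1.945% = 3.200%; on $4,000,000 that is $128,000.

$128,000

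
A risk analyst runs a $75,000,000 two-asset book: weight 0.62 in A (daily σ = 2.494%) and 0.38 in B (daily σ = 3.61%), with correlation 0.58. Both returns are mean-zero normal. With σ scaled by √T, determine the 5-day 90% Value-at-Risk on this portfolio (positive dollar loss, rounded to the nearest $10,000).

$5,580,000

σ_p = √(0.62²·2.494² + 0.38²·3.61² + 2·0.58·0.62·0.38·2.494·3.61) = 2.595%.
σ_{5d} = 2.595% × √5 = 5.803%.
z(90%) = 1.282.
VaR = 1.282 × 5.803% = 7.439%; on $75,000,000 that is $5,579,250.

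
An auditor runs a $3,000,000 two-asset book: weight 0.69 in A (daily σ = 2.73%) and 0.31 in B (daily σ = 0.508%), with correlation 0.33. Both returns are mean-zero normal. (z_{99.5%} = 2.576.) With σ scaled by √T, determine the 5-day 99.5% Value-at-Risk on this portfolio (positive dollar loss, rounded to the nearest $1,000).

$335,000

σ_p = √(0.69²·2.73² + 0.31²·0.508² + 2·0.33·0.69·0.31·2.73·0.508) = 1.941%.
σ_{5d} = 1.941% × √5 = 4.340%.
VaR = 2.576 × 4.340% = 11.180%; on $3,000,000 that is $335,400.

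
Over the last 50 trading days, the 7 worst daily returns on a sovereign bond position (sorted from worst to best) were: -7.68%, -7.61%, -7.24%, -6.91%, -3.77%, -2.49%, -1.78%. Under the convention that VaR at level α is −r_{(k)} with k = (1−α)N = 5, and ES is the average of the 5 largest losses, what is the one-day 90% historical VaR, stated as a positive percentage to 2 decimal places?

3.77%

k = 5; the 5th lowest return is -3.77%, so VaR = 3.77%.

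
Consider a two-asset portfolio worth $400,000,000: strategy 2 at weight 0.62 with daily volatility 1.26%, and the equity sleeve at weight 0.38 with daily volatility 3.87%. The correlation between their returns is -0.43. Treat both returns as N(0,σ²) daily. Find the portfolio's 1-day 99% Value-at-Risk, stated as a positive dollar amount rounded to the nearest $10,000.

$12,430,000

σ_p² = 0.62²·1.26² + 0.38²·3.87² + 2·-0.43·0.62·0.38·1.26·3.87 = 1.7849 (%²).
σ_p = √1.7849 = 1.336%.
At 99%, z = 2.326.
VaR = 2.326 × 1.336% = 3.108%; on $400,000,000 that is $12,432,000.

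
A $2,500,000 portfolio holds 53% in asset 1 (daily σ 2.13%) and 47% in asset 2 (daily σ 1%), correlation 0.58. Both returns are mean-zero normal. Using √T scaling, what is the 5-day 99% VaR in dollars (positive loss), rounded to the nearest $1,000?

σ_p = √(0.53²·2.13² + 0.47²·1² + 2·0.58·0.53·0.47·2.13·1) = 1.453%.
σ_{5d} = 1.453% × √5 = 3.249%.
z(99%) = 2.326.
VaR = 2.326 × 3.249% = 7.557%; on $2,500,000 that is $188,925.

$189,000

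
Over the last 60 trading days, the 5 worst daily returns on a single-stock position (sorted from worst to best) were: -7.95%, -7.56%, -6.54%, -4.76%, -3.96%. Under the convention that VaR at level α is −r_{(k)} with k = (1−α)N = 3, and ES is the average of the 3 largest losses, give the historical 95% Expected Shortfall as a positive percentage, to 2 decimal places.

7.35%

The 3 worst returns sum to -22.05%.
ES = −(-22.05%) / 3 = 7.35%.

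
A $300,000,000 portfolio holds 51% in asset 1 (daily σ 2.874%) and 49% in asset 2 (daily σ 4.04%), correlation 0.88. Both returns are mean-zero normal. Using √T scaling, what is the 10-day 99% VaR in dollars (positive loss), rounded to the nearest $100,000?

σ_p = √(0.51²·2.874² + 0.49²·4.04² + 2·0.88·0.51·0.49·2.874·4.04) = 3.343%.
σ_{10d} = 3.343% × √10 = 10.571%.
z(99%) = 2.326.
VaR = 2.326 × 10.571% = 24.588%; on $300,000,000 that is $73,764,000.

$73,800,000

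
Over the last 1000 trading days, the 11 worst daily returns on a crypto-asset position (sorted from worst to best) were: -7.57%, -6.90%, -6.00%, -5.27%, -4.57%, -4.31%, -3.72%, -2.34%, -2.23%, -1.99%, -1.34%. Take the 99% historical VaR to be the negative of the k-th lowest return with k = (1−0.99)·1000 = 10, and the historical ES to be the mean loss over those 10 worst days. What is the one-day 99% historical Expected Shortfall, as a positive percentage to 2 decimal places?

4.49%

The 10 worst returns sum to -44.90%.
ES = −(-44.90%) / 10 = 4.49%.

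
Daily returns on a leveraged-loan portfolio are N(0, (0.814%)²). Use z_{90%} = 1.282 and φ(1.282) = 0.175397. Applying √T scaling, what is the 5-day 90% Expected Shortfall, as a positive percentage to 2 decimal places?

3.19%

σ_{5d} = 0.814% × √5 = 1.820%.
ES multiplier = φ(z)/(1−α) = 0.175397/0.1 = 1.754.
ES = 1.820% × 1.754 = 3.192%.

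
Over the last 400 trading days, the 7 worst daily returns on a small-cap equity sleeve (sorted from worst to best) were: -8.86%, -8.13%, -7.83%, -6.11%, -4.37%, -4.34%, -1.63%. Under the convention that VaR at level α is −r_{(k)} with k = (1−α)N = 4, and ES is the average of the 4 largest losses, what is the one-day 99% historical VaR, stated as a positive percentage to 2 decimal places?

6.11%

k = 4; the 4th lowest return is -6.11%, so VaR = 6.11%.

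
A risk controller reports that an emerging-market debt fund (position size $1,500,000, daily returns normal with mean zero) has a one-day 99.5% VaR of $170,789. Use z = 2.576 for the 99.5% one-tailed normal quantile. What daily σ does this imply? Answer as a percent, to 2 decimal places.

4.42%

VaR as a fraction: $170,789 / $1,500,000 = 11.386%.
σ = VaR / z = 11.386% / 2.576 = 4.420%.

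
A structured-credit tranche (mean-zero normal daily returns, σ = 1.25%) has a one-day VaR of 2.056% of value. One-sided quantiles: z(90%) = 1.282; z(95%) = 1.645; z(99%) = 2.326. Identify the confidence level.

Implied z = VaR/σ = 2.056 / 1.25 = 1.645.
This matches z(95%) = 1.645.

95%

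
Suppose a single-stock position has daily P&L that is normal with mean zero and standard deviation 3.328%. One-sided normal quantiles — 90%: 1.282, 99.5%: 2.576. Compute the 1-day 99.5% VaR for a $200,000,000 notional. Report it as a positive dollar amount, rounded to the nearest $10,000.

$17,150,000

VaR = z·σ = 2.576 × 3.328% = 8.573%.
On $200,000,000: 0.08573 × $200,000,000 = $17,146,000.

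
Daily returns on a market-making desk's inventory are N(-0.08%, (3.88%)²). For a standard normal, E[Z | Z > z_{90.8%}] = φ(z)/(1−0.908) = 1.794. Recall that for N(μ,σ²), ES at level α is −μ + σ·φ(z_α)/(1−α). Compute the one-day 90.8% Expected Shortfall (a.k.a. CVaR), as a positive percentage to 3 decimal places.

7.041%

ES = −(-0.08%) + 3.88% × 1.794 = 7.041%.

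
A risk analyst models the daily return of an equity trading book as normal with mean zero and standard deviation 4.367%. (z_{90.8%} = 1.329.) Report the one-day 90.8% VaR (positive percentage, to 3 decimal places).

VaR = z·σ = 1.329 × 4.367% = 5.804%.

5.804%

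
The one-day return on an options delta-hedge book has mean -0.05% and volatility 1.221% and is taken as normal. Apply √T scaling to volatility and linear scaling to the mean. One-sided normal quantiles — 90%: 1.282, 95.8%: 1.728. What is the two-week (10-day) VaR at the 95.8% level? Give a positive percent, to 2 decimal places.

7.17%

σ_{10d} = 1.221% × √10 = 3.861%; μ_{10d} = 10 × -0.05% = -0.500%.
VaR = −(-0.500%) + 1.728 × 3.861% = 7.172%.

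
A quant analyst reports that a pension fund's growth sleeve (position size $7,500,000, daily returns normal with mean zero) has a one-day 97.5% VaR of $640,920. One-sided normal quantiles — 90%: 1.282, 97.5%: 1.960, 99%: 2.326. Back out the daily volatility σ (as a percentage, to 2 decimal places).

VaR as a fraction: $640,920 / $7,500,000 = 8.546%.
σ = VaR / z = 8.546% / 1.960 = 4.360%.

4.36%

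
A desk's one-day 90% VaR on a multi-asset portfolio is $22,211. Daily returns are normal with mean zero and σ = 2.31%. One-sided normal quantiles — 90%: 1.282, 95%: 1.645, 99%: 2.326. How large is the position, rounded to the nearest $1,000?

$750,000

VaR as a fraction of value: z·σ = 1.282 × 2.31% = 2.96142%.
Position = $22,211 / 0.0296142 = $750,012.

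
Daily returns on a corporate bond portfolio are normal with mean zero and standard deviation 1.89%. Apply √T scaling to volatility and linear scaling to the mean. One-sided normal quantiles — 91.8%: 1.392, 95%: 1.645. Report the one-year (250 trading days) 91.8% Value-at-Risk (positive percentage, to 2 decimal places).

41.60%

σ_{250d} = 1.89% × √250 = 29.884%.
VaR = 1.392 × 29.884% = 41.599%.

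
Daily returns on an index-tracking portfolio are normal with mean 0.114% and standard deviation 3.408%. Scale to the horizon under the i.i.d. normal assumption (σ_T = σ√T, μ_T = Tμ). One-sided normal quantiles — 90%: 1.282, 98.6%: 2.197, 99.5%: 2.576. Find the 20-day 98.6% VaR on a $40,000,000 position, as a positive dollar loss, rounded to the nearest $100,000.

$12,500,000

σ_{20d} = 3.408% × √20 = 15.241%; μ_{20d} = 20 × 0.114% = 2.280%.
VaR = −(2.280%) + 2.197 × 15.241% = 31.204%.
On $40,000,000: 0.31204 × $40,000,000 = $12,481,600.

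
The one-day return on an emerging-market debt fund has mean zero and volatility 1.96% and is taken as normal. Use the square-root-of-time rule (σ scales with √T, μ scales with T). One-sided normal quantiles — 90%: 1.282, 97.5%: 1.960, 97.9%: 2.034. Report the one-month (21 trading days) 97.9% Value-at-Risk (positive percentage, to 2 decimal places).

σ_{21d} = 1.96% × √21 = 8.982%.
VaR = 2.034 × 8.982% = 18.269%.

18.27%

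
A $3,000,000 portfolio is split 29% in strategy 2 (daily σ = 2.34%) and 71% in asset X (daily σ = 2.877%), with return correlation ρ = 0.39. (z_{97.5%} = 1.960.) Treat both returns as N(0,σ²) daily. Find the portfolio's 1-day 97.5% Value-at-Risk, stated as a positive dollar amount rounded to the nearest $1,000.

σ_p² = 0.29²·2.34² + 0.71²·2.877² + 2·0.39·0.29·0.71·2.34·2.877 = 5.7142 (%²).
σ_p = √5.7142 = 2.390%.
VaR = 1.960 × 2.390% = 4.684%; on $3,000,000 that is $140,520.

$141,000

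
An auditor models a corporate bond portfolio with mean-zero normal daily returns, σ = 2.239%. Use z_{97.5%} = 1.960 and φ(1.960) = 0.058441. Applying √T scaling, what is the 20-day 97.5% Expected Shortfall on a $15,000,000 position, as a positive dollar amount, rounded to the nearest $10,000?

σ_{20d} = 2.239% × √20 = 10.013%.
ES multiplier = φ(z)/(1−α) = 0.058441/0.025 = 2.338.
ES = 10.013% × 2.338 = 23.410%; on $15,000,000: $3,511,500.

$3,510,000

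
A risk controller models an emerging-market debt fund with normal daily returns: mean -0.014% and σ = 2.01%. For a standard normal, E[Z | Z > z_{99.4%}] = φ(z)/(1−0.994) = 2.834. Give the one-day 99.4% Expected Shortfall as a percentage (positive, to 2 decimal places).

5.71%

ES = −(-0.014%) + 2.01% × 2.834 = 5.710%.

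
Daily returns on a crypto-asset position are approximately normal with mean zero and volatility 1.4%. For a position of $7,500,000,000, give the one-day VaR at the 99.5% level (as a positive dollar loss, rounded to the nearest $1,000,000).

At 99.5% one-sided, z = 2.576.
VaR = z·σ = 2.576 × 1.4% = 3.606%.
On $7,500,000,000: 0.03606 × $7,500,000,000 = $270,450,000.

$270,000,000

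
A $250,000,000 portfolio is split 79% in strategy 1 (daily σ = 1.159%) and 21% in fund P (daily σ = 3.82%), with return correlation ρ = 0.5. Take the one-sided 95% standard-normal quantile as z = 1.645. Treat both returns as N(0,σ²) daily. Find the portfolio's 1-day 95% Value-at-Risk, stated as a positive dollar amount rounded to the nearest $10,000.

$6,120,000

σ_p² = 0.79²·1.159² + 0.21²·3.82² + 2·0.5·0.79·0.21·1.159·3.82 = 2.2164 (%²).
σ_p = √2.2164 = 1.489%.
VaR = 1.645 × 1.489% = 2.449%; on $250,000,000 that is $6,122,500.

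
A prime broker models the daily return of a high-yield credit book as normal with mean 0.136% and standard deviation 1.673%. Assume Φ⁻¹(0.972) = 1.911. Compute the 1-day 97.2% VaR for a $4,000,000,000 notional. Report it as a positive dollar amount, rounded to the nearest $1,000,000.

$122,000,000

VaR = −μ + z·σ = −(0.136%) + 1.911 × 1.673% = 3.061%.
On $4,000,000,000: 0.03061 × $4,000,000,000 = $122,440,000.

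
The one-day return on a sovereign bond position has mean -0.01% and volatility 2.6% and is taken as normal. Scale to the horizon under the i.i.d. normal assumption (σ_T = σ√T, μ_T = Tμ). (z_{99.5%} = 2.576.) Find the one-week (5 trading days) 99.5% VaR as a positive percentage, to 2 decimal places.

σ_{5d} = 2.6% × √5 = 5.814%; μ_{5d} = 5 × -0.01% = -0.050%.
VaR = −(-0.050%) + 2.576 × 5.814% = 15.027%.

15.03%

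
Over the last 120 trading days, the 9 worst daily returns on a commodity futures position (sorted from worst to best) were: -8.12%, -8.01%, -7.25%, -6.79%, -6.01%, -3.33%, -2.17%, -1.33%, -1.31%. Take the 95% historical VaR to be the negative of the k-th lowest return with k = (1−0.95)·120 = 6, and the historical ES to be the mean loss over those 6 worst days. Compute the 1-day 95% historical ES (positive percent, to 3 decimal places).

The 6 worst returns sum to -39.51%.
ES = −(-39.51%) / 6 = 6.585%.

6.585%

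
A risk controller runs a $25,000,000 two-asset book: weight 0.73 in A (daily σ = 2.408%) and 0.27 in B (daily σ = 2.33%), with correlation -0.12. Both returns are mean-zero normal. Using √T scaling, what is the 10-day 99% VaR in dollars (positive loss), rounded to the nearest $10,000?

$3,300,000

σ_p = √(0.73²·2.408² + 0.27²·2.33² + 2·-0.12·0.73·0.27·2.408·2.33) = 1.795%.
σ_{10d} = 1.795% × √10 = 5.676%.
z(99%) = 2.326.
VaR = 2.326 × 5.676% = 13.202%; on $25,000,000 that is $3,300,500.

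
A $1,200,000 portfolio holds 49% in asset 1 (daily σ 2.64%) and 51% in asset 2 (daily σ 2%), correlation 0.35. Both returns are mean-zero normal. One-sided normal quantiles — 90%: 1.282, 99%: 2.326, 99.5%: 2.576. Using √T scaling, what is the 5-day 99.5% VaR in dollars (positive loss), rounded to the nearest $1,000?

$132,000

σ_p = √(0.49²·2.64² + 0.51²·2² + 2·0.35·0.49·0.51·2.64·2) = 1.907%.
σ_{5d} = 1.907% × √5 = 4.264%.
VaR = 2.576 × 4.264% = 10.984%; on $1,200,000 that is $131,808.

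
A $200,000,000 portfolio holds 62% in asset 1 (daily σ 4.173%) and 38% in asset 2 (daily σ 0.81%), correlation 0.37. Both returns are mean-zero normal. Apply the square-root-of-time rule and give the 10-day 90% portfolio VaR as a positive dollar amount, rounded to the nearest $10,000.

$22,020,000

σ_p = √(0.62²·4.173² + 0.38²·0.81² + 2·0.37·0.62·0.38·4.173·0.81) = 2.716%.
σ_{10d} = 2.716% × √10 = 8.589%.
z(90%) = 1.282.
VaR = 1.282 × 8.589% = 11.011%; on $200,000,000 that is $22,022,000.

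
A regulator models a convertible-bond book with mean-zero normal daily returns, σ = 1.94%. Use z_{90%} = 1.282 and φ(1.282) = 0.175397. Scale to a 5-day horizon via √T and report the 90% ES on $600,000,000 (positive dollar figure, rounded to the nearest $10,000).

σ_{5d} = 1.94% × √5 = 4.338%.
ES multiplier = φ(z)/(1−α) = 0.175397/0.1 = 1.754.
ES = 4.338% × 1.754 = 7.609%; on $600,000,000: $45,654,000.

$45,650,000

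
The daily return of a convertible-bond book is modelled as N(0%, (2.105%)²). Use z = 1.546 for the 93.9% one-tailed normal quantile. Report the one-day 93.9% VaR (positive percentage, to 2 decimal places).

3.25%

VaR = z·σ = 1.546 × 2.105% = 3.254%.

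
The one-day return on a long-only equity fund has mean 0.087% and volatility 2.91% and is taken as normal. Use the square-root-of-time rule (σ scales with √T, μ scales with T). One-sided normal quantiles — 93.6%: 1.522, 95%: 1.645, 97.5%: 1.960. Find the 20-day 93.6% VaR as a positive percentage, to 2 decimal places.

σ_{20d} = 2.91% × √20 = 13.014%; μ_{20d} = 20 × 0.087% = 1.740%.
VaR = −(1.740%) + 1.522 × 13.014% = 18.067%.

18.07%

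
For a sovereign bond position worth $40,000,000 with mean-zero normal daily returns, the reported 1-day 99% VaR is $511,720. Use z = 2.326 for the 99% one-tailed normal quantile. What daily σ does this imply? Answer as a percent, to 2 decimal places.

0.55%

VaR as a fraction: $511,720 / $40,000,000 = 1.279%.
σ = VaR / z = 1.279% / 2.326 = 0.550%.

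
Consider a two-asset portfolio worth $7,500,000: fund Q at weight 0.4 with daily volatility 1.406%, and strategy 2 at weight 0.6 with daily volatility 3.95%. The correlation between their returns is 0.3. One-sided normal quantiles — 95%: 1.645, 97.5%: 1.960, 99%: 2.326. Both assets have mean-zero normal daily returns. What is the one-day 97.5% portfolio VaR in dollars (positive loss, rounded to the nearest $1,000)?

σ_p² = 0.4²·1.406² + 0.6²·3.95² + 2·0.3·0.4·0.6·1.406·3.95 = 6.7329 (%²).
σ_p = √6.7329 = 2.595%.
VaR = 1.960 × 2.595% = 5.086%; on $7,500,000 that is $381,450.

$381,000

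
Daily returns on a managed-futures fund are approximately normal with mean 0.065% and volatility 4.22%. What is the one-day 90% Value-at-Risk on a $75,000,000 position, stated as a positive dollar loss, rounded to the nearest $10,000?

At 90% one-sided, z = 1.282.
VaR = −μ + z·σ = −(0.065%) + 1.282 × 4.22% = 5.345%.
On $75,000,000: 0.05345 × $75,000,000 = $4,008,750.

$4,010,000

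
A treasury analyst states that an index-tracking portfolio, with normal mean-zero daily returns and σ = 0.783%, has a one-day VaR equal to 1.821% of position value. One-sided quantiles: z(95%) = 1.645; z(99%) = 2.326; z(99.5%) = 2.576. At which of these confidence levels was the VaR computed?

99%

Implied z = VaR/σ = 1.821 / 0.783 = 2.326.
This matches z(99%) = 2.326.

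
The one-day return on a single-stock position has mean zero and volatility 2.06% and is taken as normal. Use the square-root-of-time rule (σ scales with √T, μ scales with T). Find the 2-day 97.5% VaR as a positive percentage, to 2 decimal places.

5.71%

At 97.5%, z = 1.960.
σ_{2d} = 2.06% × √2 = 2.913%.
VaR = 1.960 × 2.913% = 5.709%.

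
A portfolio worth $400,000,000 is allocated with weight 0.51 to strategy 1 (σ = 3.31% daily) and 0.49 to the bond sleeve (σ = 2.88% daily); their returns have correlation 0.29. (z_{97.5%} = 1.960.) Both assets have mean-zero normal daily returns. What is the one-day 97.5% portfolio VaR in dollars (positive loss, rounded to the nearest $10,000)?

$19,560,000

σ_p² = 0.51²·3.31² + 0.49²·2.88² + 2·0.29·0.51·0.49·3.31·2.88 = 6.2229 (%²).
σ_p = √6.2229 = 2.495%.
VaR = 1.960 × 2.495% = 4.890%; on $400,000,000 that is $19,560,000.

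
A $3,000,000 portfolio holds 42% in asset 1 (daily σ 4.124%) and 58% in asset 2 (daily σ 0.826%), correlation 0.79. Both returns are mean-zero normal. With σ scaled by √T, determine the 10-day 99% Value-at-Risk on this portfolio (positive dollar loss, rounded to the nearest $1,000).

$470,000

σ_p = √(0.42²·4.124² + 0.58²·0.826² + 2·0.79·0.42·0.58·4.124·0.826) = 2.131%.
σ_{10d} = 2.131% × √10 = 6.739%.
z(99%) = 2.326.
VaR = 2.326 × 6.739% = 15.675%; on $3,000,000 that is $470,250.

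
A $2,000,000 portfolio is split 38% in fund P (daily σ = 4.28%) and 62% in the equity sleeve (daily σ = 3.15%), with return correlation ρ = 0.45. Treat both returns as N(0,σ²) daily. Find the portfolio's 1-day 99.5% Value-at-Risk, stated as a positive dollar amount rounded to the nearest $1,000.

$157,000

σ_p² = 0.38²·4.28² + 0.62²·3.15² + 2·0.45·0.38·0.62·4.28·3.15 = 9.3181 (%²).
σ_p = √9.3181 = 3.053%.
At 99.5%, z = 2.576.
VaR = 2.576 × 3.053% = 7.865%; on $2,000,000 that is $157,300.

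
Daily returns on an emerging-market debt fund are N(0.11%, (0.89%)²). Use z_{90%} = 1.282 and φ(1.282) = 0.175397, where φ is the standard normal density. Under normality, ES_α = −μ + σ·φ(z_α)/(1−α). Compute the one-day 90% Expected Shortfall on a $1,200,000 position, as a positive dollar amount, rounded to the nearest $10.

Tail multiplier: φ(z)/(1−α) = 0.175397 / 0.1 = 1.754.
ES = −(0.11%) + 0.89% × 1.754 = 1.451%.
On $1,200,000: 0.01451 × $1,200,000 = $17,412.

$17,410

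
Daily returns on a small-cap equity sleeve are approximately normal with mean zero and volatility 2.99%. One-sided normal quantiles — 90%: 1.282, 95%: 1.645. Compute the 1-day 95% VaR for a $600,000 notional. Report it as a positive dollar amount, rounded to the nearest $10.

VaR = z·σ = 1.645 × 2.99% = 4.919%.
On $600,000: 0.04919 × $600,000 = $29,514.

$29,510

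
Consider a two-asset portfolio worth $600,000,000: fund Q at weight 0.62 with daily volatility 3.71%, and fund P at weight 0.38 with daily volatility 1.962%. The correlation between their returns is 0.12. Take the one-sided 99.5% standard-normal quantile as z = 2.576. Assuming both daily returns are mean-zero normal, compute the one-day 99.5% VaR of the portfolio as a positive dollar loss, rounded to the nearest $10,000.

σ_p² = 0.62²·3.71² + 0.38²·1.962² + 2·0.12·0.62·0.38·3.71·1.962 = 6.2584 (%²).
σ_p = √6.2584 = 2.502%.
VaR = 2.576 × 2.502% = 6.445%; on $600,000,000 that is $38,670,000.

$38,670,000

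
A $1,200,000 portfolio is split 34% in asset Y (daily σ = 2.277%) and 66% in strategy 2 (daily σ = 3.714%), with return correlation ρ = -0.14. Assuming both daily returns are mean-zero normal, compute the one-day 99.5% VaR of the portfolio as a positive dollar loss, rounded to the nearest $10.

σ_p² = 0.34²·2.277² + 0.66²·3.714² + 2·-0.14·0.34·0.66·2.277·3.714 = 6.0766 (%²).
σ_p = √6.0766 = 2.465%.
At 99.5%, z = 2.576.
VaR = 2.576 × 2.465% = 6.350%; on $1,200,000 that is $76,200.

$76,200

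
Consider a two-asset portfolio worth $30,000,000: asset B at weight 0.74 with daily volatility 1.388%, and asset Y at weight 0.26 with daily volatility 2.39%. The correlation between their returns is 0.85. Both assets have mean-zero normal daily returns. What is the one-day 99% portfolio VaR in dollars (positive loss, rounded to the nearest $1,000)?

$1,109,000

σ_p² = 0.74²·1.388² + 0.26²·2.39² + 2·0.85·0.74·0.26·1.388·2.39 = 2.5261 (%²).
σ_p = √2.5261 = 1.589%.
At 99%, z = 2.326.
VaR = 2.326 × 1.589% = 3.696%; on $30,000,000 that is $1,108,800.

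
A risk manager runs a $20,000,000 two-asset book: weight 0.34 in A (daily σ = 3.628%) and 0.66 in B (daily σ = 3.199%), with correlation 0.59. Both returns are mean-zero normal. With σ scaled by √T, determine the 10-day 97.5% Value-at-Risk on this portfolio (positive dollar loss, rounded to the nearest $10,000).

$3,730,000

σ_p = √(0.34²·3.628² + 0.66²·3.199² + 2·0.59·0.34·0.66·3.628·3.199) = 3.009%.
σ_{10d} = 3.009% × √10 = 9.515%.
z(97.5%) = 1.960.
VaR = 1.960 × 9.515% = 18.649%; on $20,000,000 that is $3,729,800.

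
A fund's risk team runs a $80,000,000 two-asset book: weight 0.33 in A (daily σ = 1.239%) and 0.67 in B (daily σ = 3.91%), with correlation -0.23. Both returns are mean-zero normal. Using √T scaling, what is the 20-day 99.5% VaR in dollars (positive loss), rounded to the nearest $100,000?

$23,600,000

σ_p = √(0.33²·1.239² + 0.67²·3.91² + 2·-0.23·0.33·0.67·1.239·3.91) = 2.557%.
σ_{20d} = 2.557% × √20 = 11.435%.
z(99.5%) = 2.576.
VaR = 2.576 × 11.435% = 29.457%; on $80,000,000 that is $23,565,600.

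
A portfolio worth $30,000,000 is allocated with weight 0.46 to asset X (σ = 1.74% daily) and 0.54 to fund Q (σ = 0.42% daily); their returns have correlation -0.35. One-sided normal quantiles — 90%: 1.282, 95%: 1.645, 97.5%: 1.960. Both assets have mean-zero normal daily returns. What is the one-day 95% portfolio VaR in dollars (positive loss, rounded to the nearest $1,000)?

σ_p² = 0.46²·1.74² + 0.54²·0.42² + 2·-0.35·0.46·0.54·1.74·0.42 = 0.5650 (%²).
σ_p = √0.5650 = 0.752%.
VaR = 1.645 × 0.752% = 1.237%; on $30,000,000 that is $371,100.

$371,000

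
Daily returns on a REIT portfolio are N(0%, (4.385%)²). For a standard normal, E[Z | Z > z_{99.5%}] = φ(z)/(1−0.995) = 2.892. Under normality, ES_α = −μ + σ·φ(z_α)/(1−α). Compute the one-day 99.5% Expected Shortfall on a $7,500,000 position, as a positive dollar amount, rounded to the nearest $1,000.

$951,000

ES = 4.385% × 2.892 = 12.681%.
On $7,500,000: 0.12681 × $7,500,000 = $951,075.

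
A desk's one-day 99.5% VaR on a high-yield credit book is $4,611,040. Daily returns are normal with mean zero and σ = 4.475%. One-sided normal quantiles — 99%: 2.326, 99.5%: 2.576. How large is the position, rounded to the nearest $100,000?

VaR as a fraction of value: z·σ = 2.576 × 4.475% = 11.5276%.
Position = $4,611,040 / 0.115276 = $40,000,000.

$40,000,000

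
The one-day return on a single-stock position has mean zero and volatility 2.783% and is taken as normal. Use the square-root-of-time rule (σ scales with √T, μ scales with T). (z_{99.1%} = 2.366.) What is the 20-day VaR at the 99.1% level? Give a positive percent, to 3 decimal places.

29.447%

σ_{20d} = 2.783% × √20 = 12.446%.
VaR = 2.366 × 12.446% = 29.447%.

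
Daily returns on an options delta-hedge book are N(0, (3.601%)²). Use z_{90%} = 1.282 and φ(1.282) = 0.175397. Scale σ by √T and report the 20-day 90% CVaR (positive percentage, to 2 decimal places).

σ_{20d} = 3.601% × √20 = 16.104%.
ES multiplier = φ(z)/(1−α) = 0.175397/0.1 = 1.754.
ES = 16.104% × 1.754 = 28.246%.

28.25%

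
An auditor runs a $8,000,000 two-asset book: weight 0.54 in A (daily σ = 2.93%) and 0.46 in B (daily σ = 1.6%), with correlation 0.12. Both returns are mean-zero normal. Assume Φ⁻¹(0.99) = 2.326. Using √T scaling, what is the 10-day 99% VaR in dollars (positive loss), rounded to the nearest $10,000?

σ_p = √(0.54²·2.93² + 0.46²·1.6² + 2·0.12·0.54·0.46·2.93·1.6) = 1.823%.
σ_{10d} = 1.823% × √10 = 5.765%.
VaR = 2.326 × 5.765% = 13.409%; on $8,000,000 that is $1,072,720.

$1,070,000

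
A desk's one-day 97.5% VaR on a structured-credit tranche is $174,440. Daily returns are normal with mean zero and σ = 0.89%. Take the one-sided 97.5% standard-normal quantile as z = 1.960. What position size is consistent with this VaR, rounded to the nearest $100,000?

$10,000,000

VaR as a fraction of value: z·σ = 1.960 × 0.89% = 1.7444%.
Position = $174,440 / 0.017444 = $10,000,000.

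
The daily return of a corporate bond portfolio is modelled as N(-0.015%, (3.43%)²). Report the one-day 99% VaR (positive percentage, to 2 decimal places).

At 99% one-sided, z = 2.326.
VaR = −μ + z·σ = −(-0.015%) + 2.326 × 3.43% = 7.993%.

7.99%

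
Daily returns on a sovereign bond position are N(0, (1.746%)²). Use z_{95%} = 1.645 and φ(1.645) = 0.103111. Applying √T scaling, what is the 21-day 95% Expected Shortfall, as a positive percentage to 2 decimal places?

σ_{21d} = 1.746% × √21 = 8.001%.
ES multiplier = φ(z)/(1−α) = 0.103111/0.05 = 2.062.
ES = 8.001% × 2.062 = 16.498%.

16.50%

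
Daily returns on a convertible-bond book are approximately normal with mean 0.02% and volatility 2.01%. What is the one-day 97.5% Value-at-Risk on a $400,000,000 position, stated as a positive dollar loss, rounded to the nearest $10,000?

At 97.5% one-sided, z = 1.960.
VaR = −μ + z·σ = −(0.02%) + 1.960 × 2.01% = 3.920%.
On $400,000,000: 0.03920 × $400,000,000 = $15,680,000.

$15,680,000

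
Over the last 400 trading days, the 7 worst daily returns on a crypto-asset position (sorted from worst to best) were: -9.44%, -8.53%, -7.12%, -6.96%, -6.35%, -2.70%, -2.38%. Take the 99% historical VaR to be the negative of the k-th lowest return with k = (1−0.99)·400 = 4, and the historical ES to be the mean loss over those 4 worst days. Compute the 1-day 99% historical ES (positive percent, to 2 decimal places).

8.01%

The 4 worst returns sum to -32.05%.
ES = −(-32.05%) / 4 = 8.0125% ≈ 8.01%.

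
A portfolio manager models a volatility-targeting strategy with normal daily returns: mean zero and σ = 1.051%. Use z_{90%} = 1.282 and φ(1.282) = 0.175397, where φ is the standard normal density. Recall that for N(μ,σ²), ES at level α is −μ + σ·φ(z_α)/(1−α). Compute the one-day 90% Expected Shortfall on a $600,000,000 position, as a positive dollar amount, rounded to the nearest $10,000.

$11,060,000

Tail multiplier: φ(z)/(1−α) = 0.175397 / 0.1 = 1.754.
ES = 1.051% × 1.754 = 1.843%.
On $600,000,000: 0.01843 × $600,000,000 = $11,058,000.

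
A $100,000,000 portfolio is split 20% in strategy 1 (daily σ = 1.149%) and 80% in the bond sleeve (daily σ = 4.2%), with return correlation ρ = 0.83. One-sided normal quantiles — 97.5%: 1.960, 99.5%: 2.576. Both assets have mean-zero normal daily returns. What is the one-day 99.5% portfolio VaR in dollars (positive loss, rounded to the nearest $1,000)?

$9,153,000

σ_p² = 0.2²·1.149² + 0.8²·4.2² + 2·0.83·0.2·0.8·1.149·4.2 = 12.6241 (%²).
σ_p = √12.6241 = 3.553%.
VaR = 2.576 × 3.553% = 9.153%; on $100,000,000 that is $9,153,000.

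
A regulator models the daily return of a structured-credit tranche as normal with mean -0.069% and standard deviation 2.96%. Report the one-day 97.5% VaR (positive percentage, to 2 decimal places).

At 97.5% one-sided, z = 1.960.
VaR = −μ + z·σ = −(-0.069%) + 1.960 × 2.96% = 5.871%.

5.87%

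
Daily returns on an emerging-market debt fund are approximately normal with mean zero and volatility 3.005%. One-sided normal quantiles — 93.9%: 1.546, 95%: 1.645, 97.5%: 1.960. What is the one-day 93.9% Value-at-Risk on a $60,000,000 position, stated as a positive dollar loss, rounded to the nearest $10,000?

$2,790,000

VaR = z·σ = 1.546 × 3.005% = 4.646%.
On $60,000,000: 0.04646 × $60,000,000 = $2,787,600.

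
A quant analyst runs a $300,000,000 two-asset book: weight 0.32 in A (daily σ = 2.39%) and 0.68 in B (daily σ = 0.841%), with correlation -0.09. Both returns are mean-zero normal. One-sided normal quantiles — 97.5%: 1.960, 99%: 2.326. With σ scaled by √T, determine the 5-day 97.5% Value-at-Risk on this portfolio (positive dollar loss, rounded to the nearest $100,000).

$12,000,000

σ_p = √(0.32²·2.39² + 0.68²·0.841² + 2·-0.09·0.32·0.68·2.39·0.841) = 0.913%.
σ_{5d} = 0.913% × √5 = 2.042%.
VaR = 1.960 × 2.042% = 4.002%; on $300,000,000 that is $12,006,000.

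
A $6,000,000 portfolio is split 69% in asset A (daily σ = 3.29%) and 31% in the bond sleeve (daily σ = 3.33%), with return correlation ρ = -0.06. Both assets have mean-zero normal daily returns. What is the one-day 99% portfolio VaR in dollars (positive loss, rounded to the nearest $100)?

$340,100

σ_p² = 0.69²·3.29² + 0.31²·3.33² + 2·-0.06·0.69·0.31·3.29·3.33 = 5.9378 (%²).
σ_p = √5.9378 = 2.437%.
At 99%, z = 2.326.
VaR = 2.326 × 2.437% = 5.668%; on $6,000,000 that is $340,080.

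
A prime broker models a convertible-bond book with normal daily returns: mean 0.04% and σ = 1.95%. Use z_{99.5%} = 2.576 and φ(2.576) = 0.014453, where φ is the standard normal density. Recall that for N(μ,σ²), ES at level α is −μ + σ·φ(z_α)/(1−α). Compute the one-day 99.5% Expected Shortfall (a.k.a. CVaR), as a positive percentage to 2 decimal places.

Tail multiplier: φ(z)/(1−α) = 0.014453 / 0.005 = 2.891.
ES = −(0.04%) + 1.95% × 2.891 = 5.597%.

5.60%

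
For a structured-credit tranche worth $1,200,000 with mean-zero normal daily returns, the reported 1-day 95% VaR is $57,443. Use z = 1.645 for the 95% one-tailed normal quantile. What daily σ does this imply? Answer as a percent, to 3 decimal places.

2.910%

VaR as a fraction: $57,443 / $1,200,000 = 4.787%.
σ = VaR / z = 4.787% / 1.645 = 2.910%.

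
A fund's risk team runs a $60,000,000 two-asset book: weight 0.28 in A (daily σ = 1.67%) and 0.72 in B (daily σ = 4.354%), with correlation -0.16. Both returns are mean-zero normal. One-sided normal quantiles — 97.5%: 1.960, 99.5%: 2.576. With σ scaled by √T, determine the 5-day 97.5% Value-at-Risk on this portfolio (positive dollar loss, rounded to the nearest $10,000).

σ_p = √(0.28²·1.67² + 0.72²·4.354² + 2·-0.16·0.28·0.72·1.67·4.354) = 3.095%.
σ_{5d} = 3.095% × √5 = 6.921%.
VaR = 1.960 × 6.921% = 13.565%; on $60,000,000 that is $8,139,000.

$8,140,000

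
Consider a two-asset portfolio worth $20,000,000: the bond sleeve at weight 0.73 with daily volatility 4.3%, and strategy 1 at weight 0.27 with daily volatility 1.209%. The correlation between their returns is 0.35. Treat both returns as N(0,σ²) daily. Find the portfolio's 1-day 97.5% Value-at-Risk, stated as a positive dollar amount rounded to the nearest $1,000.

σ_p² = 0.73²·4.3² + 0.27²·1.209² + 2·0.35·0.73·0.27·4.3·1.209 = 10.6771 (%²).
σ_p = √10.6771 = 3.268%.
At 97.5%, z = 1.960.
VaR = 1.960 × 3.268% = 6.405%; on $20,000,000 that is $1,281,000.

$1,281,000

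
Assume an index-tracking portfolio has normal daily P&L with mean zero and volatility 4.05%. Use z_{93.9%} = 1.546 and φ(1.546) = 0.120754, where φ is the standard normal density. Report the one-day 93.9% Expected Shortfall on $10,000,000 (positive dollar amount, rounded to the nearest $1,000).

$802,000

Tail multiplier: φ(z)/(1−α) = 0.120754 / 0.061 = 1.980.
ES = 4.05% × 1.980 = 8.019%.
On $10,000,000: 0.08019 × $10,000,000 = $801,900.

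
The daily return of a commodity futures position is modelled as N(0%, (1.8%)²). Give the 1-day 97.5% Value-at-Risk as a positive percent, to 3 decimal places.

At 97.5% one-sided, z = 1.960.
VaR = z·σ = 1.960 × 1.8% = 3.528%.

3.528%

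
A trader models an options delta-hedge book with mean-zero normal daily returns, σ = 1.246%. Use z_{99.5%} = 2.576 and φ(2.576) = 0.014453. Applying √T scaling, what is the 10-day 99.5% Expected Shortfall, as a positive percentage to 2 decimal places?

11.39%

σ_{10d} = 1.246% × √10 = 3.940%.
ES multiplier = φ(z)/(1−α) = 0.014453/0.005 = 2.891.
ES = 3.940% × 2.891 = 11.391%.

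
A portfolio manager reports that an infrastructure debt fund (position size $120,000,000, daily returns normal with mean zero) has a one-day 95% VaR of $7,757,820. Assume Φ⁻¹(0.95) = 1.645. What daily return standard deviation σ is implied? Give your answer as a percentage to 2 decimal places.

VaR as a fraction: $7,757,820 / $120,000,000 = 6.465%.
σ = VaR / z = 6.465% / 1.645 = 3.930%.

3.93%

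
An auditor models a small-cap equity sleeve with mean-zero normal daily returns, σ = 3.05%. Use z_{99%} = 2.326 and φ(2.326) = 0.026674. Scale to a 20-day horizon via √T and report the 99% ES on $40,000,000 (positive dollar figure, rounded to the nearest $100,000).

$14,600,000

σ_{20d} = 3.05% × √20 = 13.640%.
ES multiplier = φ(z)/(1−α) = 0.026674/0.01 = 2.667.
ES = 13.640% × 2.667 = 36.378%; on $40,000,000: $14,551,200.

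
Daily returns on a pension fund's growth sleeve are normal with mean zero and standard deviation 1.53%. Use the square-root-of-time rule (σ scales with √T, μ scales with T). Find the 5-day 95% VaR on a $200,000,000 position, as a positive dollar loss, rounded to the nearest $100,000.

At 95%, z = 1.645.
σ_{5d} = 1.53% × √5 = 3.421%.
VaR = 1.645 × 3.421% = 5.628%.
On $200,000,000: 0.05628 × $200,000,000 = $11,256,000.

$11,300,000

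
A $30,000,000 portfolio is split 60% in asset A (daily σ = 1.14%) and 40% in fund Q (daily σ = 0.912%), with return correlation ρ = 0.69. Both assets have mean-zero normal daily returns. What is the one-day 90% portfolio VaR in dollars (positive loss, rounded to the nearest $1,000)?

$374,000

σ_p² = 0.6²·1.14² + 0.4²·0.912² + 2·0.69·0.6·0.4·1.14·0.912 = 0.9453 (%²).
σ_p = √0.9453 = 0.972%.
At 90%, z = 1.282.
VaR = 1.282 × 0.972% = 1.246%; on $30,000,000 that is $373,800.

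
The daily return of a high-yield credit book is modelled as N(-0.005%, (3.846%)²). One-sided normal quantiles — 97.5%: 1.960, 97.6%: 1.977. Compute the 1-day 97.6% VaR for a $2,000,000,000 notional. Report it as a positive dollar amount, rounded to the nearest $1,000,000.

$152,000,000

VaR = −μ + z·σ = −(-0.005%) + 1.977 × 3.846% = 7.609%.
On $2,000,000,000: 0.07609 × $2,000,000,000 = $152,180,000.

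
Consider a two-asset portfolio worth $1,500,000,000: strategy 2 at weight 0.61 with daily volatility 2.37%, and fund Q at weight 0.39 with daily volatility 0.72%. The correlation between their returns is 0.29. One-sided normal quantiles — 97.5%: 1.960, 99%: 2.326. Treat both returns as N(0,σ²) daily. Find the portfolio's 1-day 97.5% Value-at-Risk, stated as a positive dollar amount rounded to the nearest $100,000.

σ_p² = 0.61²·2.37² + 0.39²·0.72² + 2·0.29·0.61·0.39·2.37·0.72 = 2.4043 (%²).
σ_p = √2.4043 = 1.551%.
VaR = 1.960 × 1.551% = 3.040%; on $1,500,000,000 that is $45,600,000.

$45,600,000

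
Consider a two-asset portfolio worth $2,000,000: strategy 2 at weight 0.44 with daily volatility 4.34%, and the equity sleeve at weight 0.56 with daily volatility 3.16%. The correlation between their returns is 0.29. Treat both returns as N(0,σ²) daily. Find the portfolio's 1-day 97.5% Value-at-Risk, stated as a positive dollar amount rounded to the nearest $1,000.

$116,000

σ_p² = 0.44²·4.34² + 0.56²·3.16² + 2·0.29·0.44·0.56·4.34·3.16 = 8.7380 (%²).
σ_p = √8.7380 = 2.956%.
At 97.5%, z = 1.960.
VaR = 1.960 × 2.956% = 5.794%; on $2,000,000 that is $115,880.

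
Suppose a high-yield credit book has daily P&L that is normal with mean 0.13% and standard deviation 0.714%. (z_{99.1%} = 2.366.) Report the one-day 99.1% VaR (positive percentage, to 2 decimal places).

VaR = −μ + z·σ = −(0.13%) + 2.366 × 0.714% = 1.559%.

1.56%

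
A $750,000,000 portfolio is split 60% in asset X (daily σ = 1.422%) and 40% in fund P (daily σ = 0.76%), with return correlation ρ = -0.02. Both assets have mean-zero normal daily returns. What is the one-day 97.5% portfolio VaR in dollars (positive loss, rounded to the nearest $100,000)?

$13,200,000

σ_p² = 0.6²·1.422² + 0.4²·0.76² + 2·-0.02·0.6·0.4·1.422·0.76 = 0.8100 (%²).
σ_p = √0.8100 = 0.900%.
At 97.5%, z = 1.960.
VaR = 1.960 × 0.900% = 1.764%; on $750,000,000 that is $13,230,000.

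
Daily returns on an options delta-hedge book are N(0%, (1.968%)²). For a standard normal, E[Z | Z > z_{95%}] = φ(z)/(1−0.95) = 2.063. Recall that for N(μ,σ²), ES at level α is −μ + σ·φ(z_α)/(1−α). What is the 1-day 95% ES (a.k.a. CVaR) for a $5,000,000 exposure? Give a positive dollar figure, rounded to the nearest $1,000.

ES = 1.968% × 2.063 = 4.060%.
On $5,000,000: 0.04060 × $5,000,000 = $203,000.

$203,000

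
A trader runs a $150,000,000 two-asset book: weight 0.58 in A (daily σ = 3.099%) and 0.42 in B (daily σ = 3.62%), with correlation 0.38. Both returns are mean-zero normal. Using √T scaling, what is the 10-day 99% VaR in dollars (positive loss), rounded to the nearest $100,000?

$30,500,000

σ_p = √(0.58²·3.099² + 0.42²·3.62² + 2·0.38·0.58·0.42·3.099·3.62) = 2.760%.
σ_{10d} = 2.760% × √10 = 8.728%.
z(99%) = 2.326.
VaR = 2.326 × 8.728% = 20.301%; on $150,000,000 that is $30,451,500.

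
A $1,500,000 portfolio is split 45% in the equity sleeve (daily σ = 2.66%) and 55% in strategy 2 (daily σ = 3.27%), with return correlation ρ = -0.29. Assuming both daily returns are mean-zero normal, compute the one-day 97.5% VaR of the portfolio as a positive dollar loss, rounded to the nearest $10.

σ_p² = 0.45²·2.66² + 0.55²·3.27² + 2·-0.29·0.45·0.55·2.66·3.27 = 3.4188 (%²).
σ_p = √3.4188 = 1.849%.
At 97.5%, z = 1.960.
VaR = 1.960 × 1.849% = 3.624%; on $1,500,000 that is $54,360.

$54,360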